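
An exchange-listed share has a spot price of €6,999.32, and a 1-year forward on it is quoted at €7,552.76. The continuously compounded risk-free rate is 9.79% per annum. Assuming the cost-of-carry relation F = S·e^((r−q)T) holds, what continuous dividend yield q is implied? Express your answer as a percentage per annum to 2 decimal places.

From F = S·e^((r−q)T): (r − q) = ln(F/S)/T
ln(7552.76/6999.32) = ln(1.079071) = 0.076100
(r − q) = 0.076100 / (1) = 0.076100
q = r − ln(F/S)/T = 0.0979 − 0.076100 = 0.021800
q = 2.18%

2.18%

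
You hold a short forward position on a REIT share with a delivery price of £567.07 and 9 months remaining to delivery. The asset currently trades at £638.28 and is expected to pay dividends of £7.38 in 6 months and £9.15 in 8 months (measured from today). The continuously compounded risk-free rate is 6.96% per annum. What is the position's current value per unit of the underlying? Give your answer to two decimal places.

PV(remaining dividends) I = 7.38·e^(−0.0696·6/12) + 9.15·e^(−0.0696·8/12) = 15.8627
Current forward F = (S − I)·e^(rT) = (638.28 − 15.8627)·e^(0.0696·9/12) = 622.4173 × 1.053586 = 655.7702
Value (long) = (F − K)·e^(−rT) = (655.7702 − 567.07) × 0.949139 = 84.1888
Short position value = −(long value) = -£84.19

-£84.19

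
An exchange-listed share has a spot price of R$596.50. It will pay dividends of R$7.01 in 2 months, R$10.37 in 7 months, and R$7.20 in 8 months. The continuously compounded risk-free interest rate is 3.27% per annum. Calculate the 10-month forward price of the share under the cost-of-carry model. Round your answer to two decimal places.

R$588.12

PV(dividends) I = 7.01·e^(−0.0327·2/12) + 10.37·e^(−0.0327·7/12) + 7.20·e^(−0.0327·8/12)
I = 6.9719 + 10.1741 + 7.0447 = 24.1907
F = (S − I)·e^(rT) = (596.50 − 24.1907) · e^(0.0327·10/12)
= 572.3093 · e^0.027250 = 572.3093 × 1.027625 = R$588.12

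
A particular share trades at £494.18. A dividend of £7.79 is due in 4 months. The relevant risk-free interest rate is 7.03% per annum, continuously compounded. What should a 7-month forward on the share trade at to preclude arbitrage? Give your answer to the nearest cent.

PV(dividends) I = 7.79·e^(−0.0703·4/12)
I = 7.6096
F = (S − I)·e^(rT) = (494.18 − 7.6096) · e^(0.0703·7/12)
= 486.5704 · e^0.041008 = 486.5704 × 1.041860 = £506.94

£506.94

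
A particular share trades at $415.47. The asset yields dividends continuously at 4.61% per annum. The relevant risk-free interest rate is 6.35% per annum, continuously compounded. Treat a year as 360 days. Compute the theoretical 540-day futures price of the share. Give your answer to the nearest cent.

$426.46

F = S·e^((r − q)T) = 415.47 · e^((0.0635 − 0.0461) × 540/360)
= 415.47 · e^0.026100 = 415.47 × 1.026444
F = $426.46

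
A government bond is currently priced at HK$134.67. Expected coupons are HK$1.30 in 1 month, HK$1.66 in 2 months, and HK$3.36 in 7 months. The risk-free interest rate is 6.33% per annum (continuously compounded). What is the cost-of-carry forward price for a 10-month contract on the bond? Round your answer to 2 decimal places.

PV(coupons) I = 1.30·e^(−0.0633·1/12) + 1.66·e^(−0.0633·2/12) + 3.36·e^(−0.0633·7/12)
I = 1.2932 + 1.6426 + 3.2382 = 6.1740
F = (S − I)·e^(rT) = (134.67 − 6.1740) · e^(0.0633·10/12)
= 128.4960 · e^0.052750 = 128.4960 × 1.054166 = HK$135.46

HK$135.46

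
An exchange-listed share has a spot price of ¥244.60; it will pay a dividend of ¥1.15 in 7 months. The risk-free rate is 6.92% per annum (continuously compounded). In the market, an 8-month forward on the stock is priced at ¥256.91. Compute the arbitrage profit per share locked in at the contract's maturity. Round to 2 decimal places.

PV(dividends) I = 1.15·e^(−0.0692·7/12) = 1.1045
Fair forward F* = (S − I)·e^(rT) = (244.60 − 1.1045)·e^0.046133 = 243.4955 × 1.047214 = 254.9919
Market ¥256.91 > fair 254.9919: forward overpriced → cash-and-carry (borrow at r, buy the stock and collect the dividends, short the forward).
Profit at T = |F_mkt − F*| = |256.91 − 254.9919| = ¥1.92 per share

¥1.92 per share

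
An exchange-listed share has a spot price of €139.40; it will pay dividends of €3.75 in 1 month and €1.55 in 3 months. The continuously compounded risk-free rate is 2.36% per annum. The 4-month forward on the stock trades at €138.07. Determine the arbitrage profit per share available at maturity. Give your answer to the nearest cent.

€2.89 per share

PV(dividends) I = 3.75·e^(−0.0236·1/12) + 1.55·e^(−0.0236·3/12) = 5.2835
Fair forward F* = (S − I)·e^(rT) = (139.40 − 5.2835)·e^0.007867 = 134.1165 × 1.007898 = 135.1758
Market €138.07 > fair 135.1758: forward overpriced → cash-and-carry (borrow at r, buy the stock and collect the dividends, short the forward).
Profit at T = |F_mkt − F*| = |138.07 − 135.1758| = €2.89 per share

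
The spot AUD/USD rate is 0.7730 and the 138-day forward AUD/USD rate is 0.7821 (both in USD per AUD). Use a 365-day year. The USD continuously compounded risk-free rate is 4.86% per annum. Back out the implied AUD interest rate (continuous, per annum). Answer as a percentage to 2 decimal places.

1.76%

F = S·e^((r_USD − r_AUD)T) ⇒ r_AUD = r_USD − ln(F/S)/T
ln(0.7821/0.7730) = 0.011704; /(138/365) = 0.030956
r_AUD = 0.0486 − 0.030956 = 0.017644
r_AUD = 1.76%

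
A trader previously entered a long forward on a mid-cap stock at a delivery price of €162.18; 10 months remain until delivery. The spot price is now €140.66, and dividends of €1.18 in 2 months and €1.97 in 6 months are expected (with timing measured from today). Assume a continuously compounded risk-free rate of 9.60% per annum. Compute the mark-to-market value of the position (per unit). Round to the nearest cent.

-€12.09

PV(remaining dividends) I = 1.18·e^(−0.0960·2/12) + 1.97·e^(−0.0960·6/12) = 3.0389
Current forward F = (S − I)·e^(rT) = (140.66 − 3.0389)·e^(0.0960·10/12) = 137.6211 × 1.083287 = 149.0831
Value (long) = (F − K)·e^(−rT) = (149.0831 − 162.18) × 0.923116 = -12.0900
Value = -€12.09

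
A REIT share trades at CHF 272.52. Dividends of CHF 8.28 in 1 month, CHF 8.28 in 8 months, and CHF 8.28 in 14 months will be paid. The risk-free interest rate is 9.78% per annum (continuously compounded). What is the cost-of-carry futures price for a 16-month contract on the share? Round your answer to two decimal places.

CHF 283.87

PV(dividends) I = 8.28·e^(−0.0978·1/12) + 8.28·e^(−0.0978·8/12) + 8.28·e^(−0.0978·14/12)
I = 8.2128 + 7.7574 + 7.3872 = 23.3574
F = (S − I)·e^(rT) = (272.52 − 23.3574) · e^(0.0978·16/12)
= 249.1626 · e^0.130400 = 249.1626 × 1.139284 = CHF 283.87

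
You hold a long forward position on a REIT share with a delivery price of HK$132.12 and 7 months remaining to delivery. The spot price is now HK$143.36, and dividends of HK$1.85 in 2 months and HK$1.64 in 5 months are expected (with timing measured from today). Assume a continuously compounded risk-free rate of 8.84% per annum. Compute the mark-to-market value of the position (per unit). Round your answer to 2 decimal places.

PV(remaining dividends) I = 1.85·e^(−0.0884·2/12) + 1.64·e^(−0.0884·5/12) = 3.4036
Current forward F = (S − I)·e^(rT) = (143.36 − 3.4036)·e^(0.0884·7/12) = 139.9564 × 1.052919 = 147.3628
Value (long) = (F − K)·e^(−rT) = (147.3628 − 132.12) × 0.949740 = 14.4767
Value = HK$14.48

HK$14.48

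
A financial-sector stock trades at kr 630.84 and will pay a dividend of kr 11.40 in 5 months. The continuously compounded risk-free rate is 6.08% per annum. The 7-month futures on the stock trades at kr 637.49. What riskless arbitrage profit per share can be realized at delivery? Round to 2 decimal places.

PV(dividends) I = 11.40·e^(−0.0608·5/12) = 11.1148
Fair futures F* = (S − I)·e^(rT) = (630.84 − 11.1148)·e^0.035467 = 619.7252 × 1.036103 = 642.0991
Market kr 637.49 < fair 642.0991: forward underpriced → reverse cash-and-carry (short the stock, invest proceeds at r, pay the dividends, go long the forward).
Profit at T = |F_mkt − F*| = |637.49 − 642.0991| = kr 4.61 per share

kr 4.61 per share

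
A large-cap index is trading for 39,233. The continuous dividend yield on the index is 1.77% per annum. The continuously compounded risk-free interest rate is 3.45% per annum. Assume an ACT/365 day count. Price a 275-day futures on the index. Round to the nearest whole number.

39,733

F = S·e^((r − q)T) = 39233 · e^((0.0345 − 0.0177) × 275/365)
= 39233 · e^0.012658 = 39233 × 1.012738
F = 39,733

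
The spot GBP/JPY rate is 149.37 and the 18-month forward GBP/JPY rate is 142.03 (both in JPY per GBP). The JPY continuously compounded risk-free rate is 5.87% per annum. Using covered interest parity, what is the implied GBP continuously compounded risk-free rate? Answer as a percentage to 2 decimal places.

F = S·e^((r_JPY − r_GBP)T) ⇒ r_GBP = r_JPY − ln(F/S)/T
ln(142.03/149.37) = -0.050388; /(18/12) = -0.033592
r_GBP = 0.0587 + 0.033592 = 0.092292
r_GBP = 9.23%

9.23%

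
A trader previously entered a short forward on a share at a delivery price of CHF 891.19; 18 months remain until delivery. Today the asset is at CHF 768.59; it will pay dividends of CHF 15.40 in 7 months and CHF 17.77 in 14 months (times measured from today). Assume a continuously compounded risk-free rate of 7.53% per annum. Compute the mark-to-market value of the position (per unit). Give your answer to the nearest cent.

PV(remaining dividends) I = 15.40·e^(−0.0753·7/12) + 17.77·e^(−0.0753·14/12) = 31.0137
Current forward F = (S − I)·e^(rT) = (768.59 − 31.0137)·e^(0.0753·18/12) = 737.5763 × 1.119576 = 825.7727
Value (long) = (F − K)·e^(−rT) = (825.7727 − 891.19) × 0.893195 = -58.4304
Short position value = −(long value) = CHF 58.43

CHF 58.43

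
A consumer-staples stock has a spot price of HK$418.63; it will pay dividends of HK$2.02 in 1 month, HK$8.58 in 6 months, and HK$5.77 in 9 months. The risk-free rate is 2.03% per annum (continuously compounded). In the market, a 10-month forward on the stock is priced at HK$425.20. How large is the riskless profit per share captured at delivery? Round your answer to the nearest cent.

PV(dividends) I = 2.02·e^(−0.0203·1/12) + 8.58·e^(−0.0203·6/12) + 5.77·e^(−0.0203·9/12) = 16.1928
Fair forward F* = (S − I)·e^(rT) = (418.63 − 16.1928)·e^0.016917 = 402.4372 × 1.017061 = 409.3032
Market HK$425.20 > fair 409.3032: forward overpriced → cash-and-carry (borrow at r, buy the stock and collect the dividends, short the forward).
Profit at T = |F_mkt − F*| = |425.20 − 409.3032| = HK$15.90 per share

HK$15.90 per share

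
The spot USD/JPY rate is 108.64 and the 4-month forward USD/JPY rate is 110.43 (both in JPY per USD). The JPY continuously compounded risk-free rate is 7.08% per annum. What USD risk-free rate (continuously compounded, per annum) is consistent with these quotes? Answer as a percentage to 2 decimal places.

2.18%

F = S·e^((r_JPY − r_USD)T) ⇒ r_USD = r_JPY − ln(F/S)/T
ln(110.43/108.64) = 0.016342; /(4/12) = 0.049026
r_USD = 0.0708 − 0.049026 = 0.021774
r_USD = 2.18%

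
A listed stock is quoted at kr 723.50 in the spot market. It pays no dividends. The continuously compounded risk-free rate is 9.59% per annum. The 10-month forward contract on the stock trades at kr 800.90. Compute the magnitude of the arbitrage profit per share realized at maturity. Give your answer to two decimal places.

Fair forward: F* = S·e^(carry·T), with carry = r = 0.0959
F* = 723.50 · e^(0.0959 × 10/12) = 723.50 · e^0.079917 = 723.50 × 1.083197 = kr 783.6930
Market kr 800.90 > fair kr 783.6930: forward overpriced → cash-and-carry (buy spot, short the forward).
At maturity, profit = |F_mkt − F*| = |800.90 − 783.6930| = kr 17.21 per share

kr 17.21 per share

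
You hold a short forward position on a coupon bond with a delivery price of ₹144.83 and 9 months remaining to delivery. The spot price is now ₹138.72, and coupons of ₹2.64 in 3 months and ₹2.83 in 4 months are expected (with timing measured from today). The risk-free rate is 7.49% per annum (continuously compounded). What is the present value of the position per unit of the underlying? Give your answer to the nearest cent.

PV(remaining coupons) I = 2.64·e^(−0.0749·3/12) + 2.83·e^(−0.0749·4/12) = 5.3512
Current forward F = (S − I)·e^(rT) = (138.72 − 5.3512)·e^(0.0749·9/12) = 133.3688 × 1.057783 = 141.0752
Value (long) = (F − K)·e^(−rT) = (141.0752 − 144.83) × 0.945374 = -3.5497
Short position value = −(long value) = ₹3.55

₹3.55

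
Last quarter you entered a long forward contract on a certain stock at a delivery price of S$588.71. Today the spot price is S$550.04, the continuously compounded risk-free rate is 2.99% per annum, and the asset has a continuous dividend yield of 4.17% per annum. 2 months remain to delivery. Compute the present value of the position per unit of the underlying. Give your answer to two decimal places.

-S$39.55

Current fair forward for the remaining 2 months: F = S·e^((r − q)·T), (r − q) = 0.0299 − 0.0417 = -0.0118
F = 550.04 · e^(-0.0118 × 2/12) = 550.04 × 0.998035 = 548.9592
Value of long forward = (F − K)·e^(−rT) = (548.9592 − 588.71) · e^(−0.0299·2/12)
= -39.7508 × 0.995029 = -39.55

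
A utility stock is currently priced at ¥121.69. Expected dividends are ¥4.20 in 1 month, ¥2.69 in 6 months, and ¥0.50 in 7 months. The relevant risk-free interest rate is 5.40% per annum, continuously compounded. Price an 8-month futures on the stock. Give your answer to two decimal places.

PV(dividends) I = 4.20·e^(−0.0540·1/12) + 2.69·e^(−0.0540·6/12) + 0.50·e^(−0.0540·7/12)
I = 4.1811 + 2.6183 + 0.4845 = 7.2839
F = (S − I)·e^(rT) = (121.69 − 7.2839) · e^(0.0540·8/12)
= 114.4061 · e^0.036000 = 114.4061 × 1.036656 = ¥118.60

¥118.60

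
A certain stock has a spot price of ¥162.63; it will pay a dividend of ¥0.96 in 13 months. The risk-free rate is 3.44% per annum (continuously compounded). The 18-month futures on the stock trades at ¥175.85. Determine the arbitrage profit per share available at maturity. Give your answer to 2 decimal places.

¥5.58 per share

PV(dividends) I = 0.96·e^(−0.0344·13/12) = 0.9249
Fair futures F* = (S − I)·e^(rT) = (162.63 − 0.9249)·e^0.051600 = 161.7051 × 1.052954 = 170.2680
Market ¥175.85 > fair 170.2680: forward overpriced → cash-and-carry (borrow at r, buy the stock and collect the dividends, short the forward).
Profit at T = |F_mkt − F*| = |175.85 − 170.2680| = ¥5.58 per share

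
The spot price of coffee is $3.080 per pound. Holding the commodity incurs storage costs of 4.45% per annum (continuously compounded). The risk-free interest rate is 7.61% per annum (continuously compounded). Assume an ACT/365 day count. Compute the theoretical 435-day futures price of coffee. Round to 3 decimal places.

$3.556 per pound

Net carry = r + u − y = 0.0761 + 0.0445 − 0.0000 = 0.1206
F = S·e^((r+u−y)T) = 3.080 · e^(0.1206 × 435/365) = 3.080 · e^0.143729
= 3.080 × 1.154571 = $3.556 per pound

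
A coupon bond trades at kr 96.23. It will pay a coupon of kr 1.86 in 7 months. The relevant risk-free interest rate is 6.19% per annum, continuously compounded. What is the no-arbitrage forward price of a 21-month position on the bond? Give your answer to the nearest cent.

kr 105.24

PV(coupons) I = 1.86·e^(−0.0619·7/12)
I = 1.7940
F = (S − I)·e^(rT) = (96.23 − 1.7940) · e^(0.0619·21/12)
= 94.4360 · e^0.108325 = 94.4360 × 1.114410 = kr 105.24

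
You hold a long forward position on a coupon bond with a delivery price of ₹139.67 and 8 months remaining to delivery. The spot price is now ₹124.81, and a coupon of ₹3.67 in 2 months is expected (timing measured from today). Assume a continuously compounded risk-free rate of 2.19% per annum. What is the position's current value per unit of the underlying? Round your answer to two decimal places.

-₹16.49

PV(remaining coupons) I = 3.67·e^(−0.0219·2/12) = 3.6566
Current forward F = (S − I)·e^(rT) = (124.81 − 3.6566)·e^(0.0219·8/12) = 121.1534 × 1.014707 = 122.9352
Value (long) = (F − K)·e^(−rT) = (122.9352 − 139.67) × 0.985506 = -16.4922
Value = -₹16.49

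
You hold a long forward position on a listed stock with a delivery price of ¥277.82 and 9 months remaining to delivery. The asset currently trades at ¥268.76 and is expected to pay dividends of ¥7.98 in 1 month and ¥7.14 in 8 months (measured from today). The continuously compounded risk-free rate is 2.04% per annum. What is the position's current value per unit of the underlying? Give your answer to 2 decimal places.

-¥19.85

PV(remaining dividends) I = 7.98·e^(−0.0204·1/12) + 7.14·e^(−0.0204·8/12) = 15.0100
Current forward F = (S − I)·e^(rT) = (268.76 − 15.0100)·e^(0.0204·9/12) = 253.7500 × 1.015418 = 257.6623
Value (long) = (F − K)·e^(−rT) = (257.6623 − 277.82) × 0.984816 = -19.8516
Value = -¥19.85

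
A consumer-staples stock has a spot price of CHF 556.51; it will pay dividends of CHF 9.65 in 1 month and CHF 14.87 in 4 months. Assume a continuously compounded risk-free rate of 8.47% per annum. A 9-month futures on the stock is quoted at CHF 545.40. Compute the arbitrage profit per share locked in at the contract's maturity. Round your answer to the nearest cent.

CHF 21.99 per share

PV(dividends) I = 9.65·e^(−0.0847·1/12) + 14.87·e^(−0.0847·4/12) = 24.0382
Fair futures F* = (S − I)·e^(rT) = (556.51 − 24.0382)·e^0.063525 = 532.4718 × 1.065586 = 567.3945
Market CHF 545.40 < fair 567.3945: forward underpriced → reverse cash-and-carry (short the stock, invest proceeds at r, pay the dividends, go long the forward).
Profit at T = |F_mkt − F*| = |545.40 − 567.3945| = CHF 21.99 per share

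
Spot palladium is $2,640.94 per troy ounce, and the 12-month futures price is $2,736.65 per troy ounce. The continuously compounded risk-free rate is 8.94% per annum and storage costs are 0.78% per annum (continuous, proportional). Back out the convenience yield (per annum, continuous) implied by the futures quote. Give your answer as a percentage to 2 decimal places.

F = S·e^((r+u−y)T) ⇒ (r+u−y) = ln(F/S)/T
ln(2736.65/2640.94) = 0.035600; /T ⇒ 0.035600
y = r + u − ln(F/S)/T = 0.0894 + 0.0078 − 0.035600 = 0.061600
y = 6.16%

6.16%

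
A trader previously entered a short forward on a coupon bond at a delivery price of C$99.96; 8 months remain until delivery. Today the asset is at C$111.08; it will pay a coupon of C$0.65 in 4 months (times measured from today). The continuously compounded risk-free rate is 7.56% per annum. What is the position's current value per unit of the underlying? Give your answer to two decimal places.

-C$15.40

PV(remaining coupons) I = 0.65·e^(−0.0756·4/12) = 0.6338
Current forward F = (S − I)·e^(rT) = (111.08 − 0.6338)·e^(0.0756·8/12) = 110.4462 × 1.051692 = 116.1554
Value (long) = (F − K)·e^(−rT) = (116.1554 − 99.96) × 0.950849 = 15.3994
Short position value = −(long value) = -C$15.40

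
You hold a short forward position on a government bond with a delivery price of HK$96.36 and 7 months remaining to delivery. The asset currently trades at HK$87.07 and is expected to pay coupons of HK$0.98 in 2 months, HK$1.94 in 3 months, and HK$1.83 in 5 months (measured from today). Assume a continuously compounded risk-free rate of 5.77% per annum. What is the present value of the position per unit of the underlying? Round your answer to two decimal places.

HK$10.77

PV(remaining coupons) I = 0.98·e^(−0.0577·2/12) + 1.94·e^(−0.0577·3/12) + 1.83·e^(−0.0577·5/12) = 4.6694
Current forward F = (S − I)·e^(rT) = (87.07 − 4.6694)·e^(0.0577·7/12) = 82.4006 × 1.034231 = 85.2213
Value (long) = (F − K)·e^(−rT) = (85.2213 − 96.36) × 0.966902 = -10.7700
Short position value = −(long value) = HK$10.77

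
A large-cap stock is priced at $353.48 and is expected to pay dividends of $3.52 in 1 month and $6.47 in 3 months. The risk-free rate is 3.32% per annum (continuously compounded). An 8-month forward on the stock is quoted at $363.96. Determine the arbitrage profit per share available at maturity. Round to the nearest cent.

$12.72 per share

PV(dividends) I = 3.52·e^(−0.0332·1/12) + 6.47·e^(−0.0332·3/12) = 9.9268
Fair forward F* = (S − I)·e^(rT) = (353.48 − 9.9268)·e^0.022133 = 343.5532 × 1.022380 = 351.2419
Market $363.96 > fair 351.2419: forward overpriced → cash-and-carry (borrow at r, buy the stock and collect the dividends, short the forward).
Profit at T = |F_mkt − F*| = |363.96 − 351.2419| = $12.72 per share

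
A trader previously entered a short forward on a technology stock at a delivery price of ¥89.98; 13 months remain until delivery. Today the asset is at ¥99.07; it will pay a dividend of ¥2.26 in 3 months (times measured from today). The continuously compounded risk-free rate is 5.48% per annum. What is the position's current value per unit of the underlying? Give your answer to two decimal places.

-¥12.05

PV(remaining dividends) I = 2.26·e^(−0.0548·3/12) = 2.2292
Current forward F = (S − I)·e^(rT) = (99.07 − 2.2292)·e^(0.0548·13/12) = 96.8408 × 1.061164 = 102.7640
Value (long) = (F − K)·e^(−rT) = (102.7640 − 89.98) × 0.942361 = 12.0471
Short position value = −(long value) = -¥12.05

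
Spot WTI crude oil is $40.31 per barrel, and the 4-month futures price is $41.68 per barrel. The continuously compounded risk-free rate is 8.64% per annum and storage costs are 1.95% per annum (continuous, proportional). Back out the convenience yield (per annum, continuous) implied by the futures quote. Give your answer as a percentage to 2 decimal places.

0.56%

F = S·e^((r+u−y)T) ⇒ (r+u−y) = ln(F/S)/T
ln(41.68/40.31) = 0.033422; /T ⇒ 0.100266
y = r + u − ln(F/S)/T = 0.0864 + 0.0195 − 0.100266 = 0.005634
y = 0.56%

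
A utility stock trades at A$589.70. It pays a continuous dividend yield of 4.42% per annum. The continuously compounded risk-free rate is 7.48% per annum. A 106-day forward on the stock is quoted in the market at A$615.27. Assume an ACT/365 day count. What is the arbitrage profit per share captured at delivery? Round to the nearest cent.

A$20.31 per share

Fair forward: F* = S·e^(carry·T), with carry = (r − q) = 0.0748 − 0.0442 = 0.0306
F* = 589.70 · e^(0.0306 × 106/365) = 589.70 · e^0.008887 = 589.70 × 1.008927 = A$594.9643
Market A$615.27 > fair A$594.9643: forward overpriced → cash-and-carry (buy spot, short the forward).
At maturity, profit = |F_mkt − F*| = |615.27 − 594.9643| = A$20.31 per share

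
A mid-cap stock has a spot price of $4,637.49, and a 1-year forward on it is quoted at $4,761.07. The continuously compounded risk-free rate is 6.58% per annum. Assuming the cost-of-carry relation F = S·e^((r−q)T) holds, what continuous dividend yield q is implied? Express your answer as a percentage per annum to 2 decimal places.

From F = S·e^((r−q)T): (r − q) = ln(F/S)/T
ln(4761.07/4637.49) = ln(1.026648) = 0.026299
(r − q) = 0.026299 / (1) = 0.026299
q = r − ln(F/S)/T = 0.0658 − 0.026299 = 0.039501
q = 3.95%

3.95%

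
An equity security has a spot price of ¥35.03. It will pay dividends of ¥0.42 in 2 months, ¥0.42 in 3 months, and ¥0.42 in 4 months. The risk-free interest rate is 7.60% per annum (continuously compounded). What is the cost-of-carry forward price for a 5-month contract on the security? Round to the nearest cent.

PV(dividends) I = 0.42·e^(−0.0760·2/12) + 0.42·e^(−0.0760·3/12) + 0.42·e^(−0.0760·4/12)
I = 0.4147 + 0.4121 + 0.4095 = 1.2363
F = (S − I)·e^(rT) = (35.03 − 1.2363) · e^(0.0760·5/12)
= 33.7937 · e^0.031667 = 33.7937 × 1.032174 = ¥34.88

¥34.88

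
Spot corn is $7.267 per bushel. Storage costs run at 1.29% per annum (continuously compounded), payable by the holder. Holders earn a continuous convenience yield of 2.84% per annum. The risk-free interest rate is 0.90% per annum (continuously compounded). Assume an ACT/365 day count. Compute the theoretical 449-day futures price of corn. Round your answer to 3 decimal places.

Net carry = r + u − y = 0.0090 + 0.0129 − 0.0284 = -0.0065
F = S·e^((r+u−y)T) = 7.267 · e^(-0.0065 × 449/365) = 7.267 · e^-0.007996
= 7.267 × 0.992036 = $7.209 per bushel

$7.209 per bushel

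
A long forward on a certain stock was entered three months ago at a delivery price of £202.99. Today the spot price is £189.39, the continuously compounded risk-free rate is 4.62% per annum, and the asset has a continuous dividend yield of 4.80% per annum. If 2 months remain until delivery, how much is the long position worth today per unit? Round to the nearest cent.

-£13.55

Current fair forward for the remaining 2 months: F = S·e^((r − q)·T), (r − q) = 0.0462 − 0.0480 = -0.0018
F = 189.39 · e^(-0.0018 × 2/12) = 189.39 × 0.999700 = 189.3332
Value of long forward = (F − K)·e^(−rT) = (189.3332 − 202.99) · e^(−0.0462·2/12)
= -13.6568 × 0.992330 = -13.55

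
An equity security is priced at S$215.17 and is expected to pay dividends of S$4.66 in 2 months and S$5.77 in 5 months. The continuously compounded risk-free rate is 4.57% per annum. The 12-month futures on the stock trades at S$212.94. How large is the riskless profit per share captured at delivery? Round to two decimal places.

PV(dividends) I = 4.66·e^(−0.0457·2/12) + 5.77·e^(−0.0457·5/12) = 10.2858
Fair futures F* = (S − I)·e^(rT) = (215.17 − 10.2858)·e^0.045700 = 204.8842 × 1.046760 = 214.4646
Market S$212.94 < fair 214.4646: forward underpriced → reverse cash-and-carry (short the stock, invest proceeds at r, pay the dividends, go long the forward).
Profit at T = |F_mkt − F*| = |212.94 − 214.4646| = S$1.52 per share

S$1.52 per share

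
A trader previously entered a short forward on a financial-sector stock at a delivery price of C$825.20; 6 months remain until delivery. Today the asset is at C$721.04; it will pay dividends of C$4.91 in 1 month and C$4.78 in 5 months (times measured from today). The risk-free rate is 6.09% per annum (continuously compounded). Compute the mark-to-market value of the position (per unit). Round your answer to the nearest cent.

C$88.96

PV(remaining dividends) I = 4.91·e^(−0.0609·1/12) + 4.78·e^(−0.0609·5/12) = 9.5454
Current forward F = (S − I)·e^(rT) = (721.04 − 9.5454)·e^(0.0609·6/12) = 711.4946 × 1.030918 = 733.4926
Value (long) = (F − K)·e^(−rT) = (733.4926 − 825.20) × 0.970009 = -88.9570
Short position value = −(long value) = C$88.96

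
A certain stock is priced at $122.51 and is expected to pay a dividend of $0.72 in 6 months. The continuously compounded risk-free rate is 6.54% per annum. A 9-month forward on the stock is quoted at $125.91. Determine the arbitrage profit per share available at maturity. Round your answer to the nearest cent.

PV(dividends) I = 0.72·e^(−0.0654·6/12) = 0.6968
Fair forward F* = (S − I)·e^(rT) = (122.51 − 0.6968)·e^0.049050 = 121.8132 × 1.050273 = 127.9371
Market $125.91 < fair 127.9371: forward underpriced → reverse cash-and-carry (short the stock, invest proceeds at r, pay the dividends, go long the forward).
Profit at T = |F_mkt − F*| = |125.91 − 127.9371| = $2.03 per share

$2.03 per share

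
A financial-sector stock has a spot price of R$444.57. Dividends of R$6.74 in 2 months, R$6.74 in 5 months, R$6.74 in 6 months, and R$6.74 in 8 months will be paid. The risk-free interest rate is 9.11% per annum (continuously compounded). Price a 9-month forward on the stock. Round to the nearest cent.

R$448.26

PV(dividends) I = 6.74·e^(−0.0911·2/12) + 6.74·e^(−0.0911·5/12) + 6.74·e^(−0.0911·6/12) + 6.74·e^(−0.0911·8/12)
I = 6.6384 + 6.4890 + 6.4399 + 6.3428 = 25.9101
F = (S − I)·e^(rT) = (444.57 − 25.9101) · e^(0.0911·9/12)
= 418.6599 · e^0.068325 = 418.6599 × 1.070713 = R$448.26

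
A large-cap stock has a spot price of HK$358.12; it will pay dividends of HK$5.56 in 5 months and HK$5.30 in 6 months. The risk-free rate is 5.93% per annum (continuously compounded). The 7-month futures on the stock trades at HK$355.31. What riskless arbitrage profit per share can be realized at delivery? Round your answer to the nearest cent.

HK$4.47 per share

PV(dividends) I = 5.56·e^(−0.0593·5/12) + 5.30·e^(−0.0593·6/12) = 10.5695
Fair futures F* = (S − I)·e^(rT) = (358.12 − 10.5695)·e^0.034592 = 347.5505 × 1.035197 = 359.7832
Market HK$355.31 < fair 359.7832: forward underpriced → reverse cash-and-carry (short the stock, invest proceeds at r, pay the dividends, go long the forward).
Profit at T = |F_mkt − F*| = |355.31 − 359.7832| = HK$4.47 per share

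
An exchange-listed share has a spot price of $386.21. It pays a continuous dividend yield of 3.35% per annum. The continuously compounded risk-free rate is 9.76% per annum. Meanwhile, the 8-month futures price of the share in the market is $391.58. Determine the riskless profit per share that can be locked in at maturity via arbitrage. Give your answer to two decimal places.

$11.49 per share

Fair futures: F* = S·e^(carry·T), with carry = (r − q) = 0.0976 − 0.0335 = 0.0641
F* = 386.21 · e^(0.0641 × 8/12) = 386.21 · e^0.042733 = 386.21 × 1.043659 = $403.0715
Market $391.58 < fair $403.0715: forward underpriced → reverse cash-and-carry (short spot, go long the forward).
At maturity, profit = |F_mkt − F*| = |391.58 − 403.0715| = $11.49 per share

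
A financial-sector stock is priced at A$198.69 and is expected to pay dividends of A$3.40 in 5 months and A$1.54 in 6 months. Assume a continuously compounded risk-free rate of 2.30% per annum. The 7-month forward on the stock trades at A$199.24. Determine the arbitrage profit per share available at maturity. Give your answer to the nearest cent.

PV(dividends) I = 3.40·e^(−0.0230·5/12) + 1.54·e^(−0.0230·6/12) = 4.8900
Fair forward F* = (S − I)·e^(rT) = (198.69 − 4.8900)·e^0.013417 = 193.8000 × 1.013507 = 196.4177
Market A$199.24 > fair 196.4177: forward overpriced → cash-and-carry (borrow at r, buy the stock and collect the dividends, short the forward).
Profit at T = |F_mkt − F*| = |199.24 − 196.4177| = A$2.82 per share

A$2.82 per share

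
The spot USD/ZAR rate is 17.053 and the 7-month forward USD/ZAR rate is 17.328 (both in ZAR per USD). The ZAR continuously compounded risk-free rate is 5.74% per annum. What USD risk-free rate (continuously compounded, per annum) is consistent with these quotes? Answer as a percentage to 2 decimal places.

3.00%

F = S·e^((r_ZAR − r_USD)T) ⇒ r_USD = r_ZAR − ln(F/S)/T
ln(17.328/17.053) = 0.015998; /(7/12) = 0.027425
r_USD = 0.0574 − 0.027425 = 0.029975
r_USD = 3.00%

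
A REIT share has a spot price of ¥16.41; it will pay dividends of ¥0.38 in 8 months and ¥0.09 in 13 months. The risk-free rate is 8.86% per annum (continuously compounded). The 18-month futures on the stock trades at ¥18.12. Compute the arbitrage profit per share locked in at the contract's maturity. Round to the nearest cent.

¥0.12 per share

PV(dividends) I = 0.38·e^(−0.0886·8/12) + 0.09·e^(−0.0886·13/12) = 0.4400
Fair futures F* = (S − I)·e^(rT) = (16.41 − 0.4400)·e^0.132900 = 15.9700 × 1.142136 = 18.2399
Market ¥18.12 < fair 18.2399: forward underpriced → reverse cash-and-carry (short the stock, invest proceeds at r, pay the dividends, go long the forward).
Profit at T = |F_mkt − F*| = |18.12 − 18.2399| = ¥0.12 per share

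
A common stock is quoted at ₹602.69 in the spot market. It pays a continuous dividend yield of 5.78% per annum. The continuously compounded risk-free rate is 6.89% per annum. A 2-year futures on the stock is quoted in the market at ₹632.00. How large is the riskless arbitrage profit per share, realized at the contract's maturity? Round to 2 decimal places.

₹15.78 per share

Fair futures: F* = S·e^(carry·T), with carry = (r − q) = 0.0689 − 0.0578 = 0.0111
F* = 602.69 · e^(0.0111 × 2) = 602.69 · e^0.022200 = 602.69 × 1.022448 = ₹616.2192
Market ₹632.00 > fair ₹616.2192: forward overpriced → cash-and-carry (buy spot, short the forward).
At maturity, profit = |F_mkt − F*| = |632.00 − 616.2192| = ₹15.78 per share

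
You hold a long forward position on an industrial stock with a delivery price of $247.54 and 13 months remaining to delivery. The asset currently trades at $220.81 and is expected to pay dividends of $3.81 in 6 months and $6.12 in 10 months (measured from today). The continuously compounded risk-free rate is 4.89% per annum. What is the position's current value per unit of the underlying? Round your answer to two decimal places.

-$23.55

PV(remaining dividends) I = 3.81·e^(−0.0489·6/12) + 6.12·e^(−0.0489·10/12) = 9.5936
Current forward F = (S − I)·e^(rT) = (220.81 − 9.5936)·e^(0.0489·13/12) = 211.2164 × 1.054403 = 222.7072
Value (long) = (F − K)·e^(−rT) = (222.7072 − 247.54) × 0.948404 = -23.5515
Value = -$23.55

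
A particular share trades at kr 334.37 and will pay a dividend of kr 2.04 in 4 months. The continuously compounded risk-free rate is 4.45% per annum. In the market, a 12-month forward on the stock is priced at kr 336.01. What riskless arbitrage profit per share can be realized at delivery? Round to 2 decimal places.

kr 11.47 per share

PV(dividends) I = 2.04·e^(−0.0445·4/12) = 2.0100
Fair forward F* = (S − I)·e^(rT) = (334.37 − 2.0100)·e^0.044500 = 332.3600 × 1.045505 = 347.4840
Market kr 336.01 < fair 347.4840: forward underpriced → reverse cash-and-carry (short the stock, invest proceeds at r, pay the dividends, go long the forward).
Profit at T = |F_mkt − F*| = |336.01 − 347.4840| = kr 11.47 per share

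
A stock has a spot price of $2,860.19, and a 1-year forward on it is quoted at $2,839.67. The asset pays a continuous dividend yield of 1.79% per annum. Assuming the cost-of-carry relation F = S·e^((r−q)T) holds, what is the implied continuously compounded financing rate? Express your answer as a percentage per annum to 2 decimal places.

1.07%

From F = S·e^((r−q)T): (r − q) = ln(F/S)/T
ln(2839.67/2860.19) = ln(0.992826) = -0.007200
(r − q) = -0.007200 / (1) = -0.007200
r = ln(F/S)/T + q = -0.007200 + 0.0179 = 0.010700
r = 1.07%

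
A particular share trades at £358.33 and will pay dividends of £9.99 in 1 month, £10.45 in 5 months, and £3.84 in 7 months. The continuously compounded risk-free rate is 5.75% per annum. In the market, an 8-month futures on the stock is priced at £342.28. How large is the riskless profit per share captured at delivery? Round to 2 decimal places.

PV(dividends) I = 9.99·e^(−0.0575·1/12) + 10.45·e^(−0.0575·5/12) + 3.84·e^(−0.0575·7/12) = 23.8582
Fair futures F* = (S − I)·e^(rT) = (358.33 − 23.8582)·e^0.038333 = 334.4718 × 1.039077 = 347.5420
Market £342.28 < fair 347.5420: forward underpriced → reverse cash-and-carry (short the stock, invest proceeds at r, pay the dividends, go long the forward).
Profit at T = |F_mkt − F*| = |342.28 − 347.5420| = £5.26 per share

£5.26 per share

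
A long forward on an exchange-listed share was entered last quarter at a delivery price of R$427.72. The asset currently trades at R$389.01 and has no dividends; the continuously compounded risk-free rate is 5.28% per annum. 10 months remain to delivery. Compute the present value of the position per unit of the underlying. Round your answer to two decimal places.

Current fair forward for the remaining 10 months: F = S·e^(r·T), r = 0.0528
F = 389.01 · e^(0.0528 × 10/12) = 389.01 × 1.044982 = 406.5084
Value of long forward = (F − K)·e^(−rT) = (406.5084 − 427.72) · e^(−0.0528·10/12)
= -21.2116 × 0.956954 = -20.30

-R$20.30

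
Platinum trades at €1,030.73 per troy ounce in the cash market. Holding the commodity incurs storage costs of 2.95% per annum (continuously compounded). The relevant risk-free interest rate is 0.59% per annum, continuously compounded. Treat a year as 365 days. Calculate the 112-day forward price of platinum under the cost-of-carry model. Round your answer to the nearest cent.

Net carry = r + u − y = 0.0059 + 0.0295 − 0.0000 = 0.0354
F = S·e^((r+u−y)T) = 1030.73 · e^(0.0354 × 112/365) = 1030.73 · e^0.01086247
= 1030.73 × 1.01092168 = €1,041.99 per troy ounce

€1,041.99 per troy ounce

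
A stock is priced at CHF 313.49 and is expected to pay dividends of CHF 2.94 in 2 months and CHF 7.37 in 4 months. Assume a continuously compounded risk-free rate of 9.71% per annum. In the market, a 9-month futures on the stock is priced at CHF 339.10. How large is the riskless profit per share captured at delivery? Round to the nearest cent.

CHF 12.71 per share

PV(dividends) I = 2.94·e^(−0.0971·2/12) + 7.37·e^(−0.0971·4/12) = 10.0281
Fair futures F* = (S − I)·e^(rT) = (313.49 − 10.0281)·e^0.072825 = 303.4619 × 1.075542 = 326.3860
Market CHF 339.10 > fair 326.3860: forward overpriced → cash-and-carry (borrow at r, buy the stock and collect the dividends, short the forward).
Profit at T = |F_mkt − F*| = |339.10 − 326.3860| = CHF 12.71 per share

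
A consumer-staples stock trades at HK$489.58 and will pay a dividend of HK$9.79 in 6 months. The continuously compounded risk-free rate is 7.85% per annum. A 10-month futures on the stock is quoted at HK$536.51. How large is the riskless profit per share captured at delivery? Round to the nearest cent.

PV(dividends) I = 9.79·e^(−0.0785·6/12) = 9.4132
Fair futures F* = (S − I)·e^(rT) = (489.58 − 9.4132)·e^0.065417 = 480.1668 × 1.067604 = 512.6280
Market HK$536.51 > fair 512.6280: forward overpriced → cash-and-carry (borrow at r, buy the stock and collect the dividends, short the forward).
Profit at T = |F_mkt − F*| = |536.51 − 512.6280| = HK$23.88 per share

HK$23.88 per share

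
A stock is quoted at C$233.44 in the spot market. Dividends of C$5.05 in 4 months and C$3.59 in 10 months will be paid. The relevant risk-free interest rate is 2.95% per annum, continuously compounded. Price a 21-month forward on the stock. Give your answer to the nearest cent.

C$236.85

PV(dividends) I = 5.05·e^(−0.0295·4/12) + 3.59·e^(−0.0295·10/12)
I = 5.0006 + 3.5028 = 8.5034
F = (S − I)·e^(rT) = (233.44 − 8.5034) · e^(0.0295·21/12)
= 224.9366 · e^0.051625 = 224.9366 × 1.052981 = C$236.85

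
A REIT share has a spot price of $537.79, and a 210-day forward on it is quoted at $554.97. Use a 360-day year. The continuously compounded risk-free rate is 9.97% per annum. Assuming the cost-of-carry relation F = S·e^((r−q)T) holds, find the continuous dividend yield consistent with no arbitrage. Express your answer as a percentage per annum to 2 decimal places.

From F = S·e^((r−q)T): (r − q) = ln(F/S)/T
ln(554.97/537.79) = ln(1.031946) = 0.031446
(r − q) = 0.031446 / (210/360) = 0.053907
q = r − ln(F/S)/T = 0.0997 − 0.053907 = 0.045793
q = 4.58%

4.58%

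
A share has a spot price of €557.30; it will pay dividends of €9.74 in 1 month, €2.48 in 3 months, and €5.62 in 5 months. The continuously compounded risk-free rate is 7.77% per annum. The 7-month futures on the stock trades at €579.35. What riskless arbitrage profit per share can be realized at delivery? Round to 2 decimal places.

€14.57 per share

PV(dividends) I = 9.74·e^(−0.0777·1/12) + 2.48·e^(−0.0777·3/12) + 5.62·e^(−0.0777·5/12) = 17.5504
Fair futures F* = (S − I)·e^(rT) = (557.30 − 17.5504)·e^0.045325 = 539.7496 × 1.046368 = 564.7767
Market €579.35 > fair 564.7767: forward overpriced → cash-and-carry (borrow at r, buy the stock and collect the dividends, short the forward).
Profit at T = |F_mkt − F*| = |579.35 − 564.7767| = €14.57 per share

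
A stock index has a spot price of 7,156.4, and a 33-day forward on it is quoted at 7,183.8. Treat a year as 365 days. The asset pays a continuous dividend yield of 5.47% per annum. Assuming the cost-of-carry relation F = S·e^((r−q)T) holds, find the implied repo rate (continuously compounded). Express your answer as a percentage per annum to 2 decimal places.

From F = S·e^((r−q)T): (r − q) = ln(F/S)/T
ln(7183.8/7156.4) = ln(1.003829) = 0.003822
(r − q) = 0.003822 / (33/365) = 0.042274
r = ln(F/S)/T + q = 0.042274 + 0.0547 = 0.096974
r = 9.70%

9.70%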